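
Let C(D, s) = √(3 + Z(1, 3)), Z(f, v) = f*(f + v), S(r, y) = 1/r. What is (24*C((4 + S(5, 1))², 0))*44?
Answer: 1056*√7 ≈ 2793.9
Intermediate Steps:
C(D, s) = √7 (C(D, s) = √(3 + 1*(1 + 3)) = √(3 + 1*4) = √(3 + 4) = √7)
(24*C((4 + S(5, 1))², 0))*44 = (24*√7)*44 = 1056*√7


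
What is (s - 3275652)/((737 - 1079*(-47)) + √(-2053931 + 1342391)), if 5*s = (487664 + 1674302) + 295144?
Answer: -2387477225/44130234 + 278423*I*√19765/44130234 ≈ -54.101 + 0.88699*I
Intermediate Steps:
s = 491422 (s = ((487664 + 1674302) + 295144)/5 = (2161966 + 295144)/5 = (⅕)*2457110 = 491422)
(s - 3275652)/((737 - 1079*(-47)) + √(-2053931 + 1342391)) = (491422 - 3275652)/((737 - 1079*(-47)) + √(-2053931 + 1342391)) = -2784230/((737 + 50713) + √(-711540)) = -2784230/(51450 + 6*I*√19765)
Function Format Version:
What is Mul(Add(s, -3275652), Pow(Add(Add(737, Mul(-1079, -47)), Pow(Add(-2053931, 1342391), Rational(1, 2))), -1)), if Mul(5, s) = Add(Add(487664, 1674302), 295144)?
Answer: Add(Rational(-2387477225, 44130234), Mul(Rational(278423, 44130234), I, Pow(19765, Rational(1, 2)))) ≈ Add(-54.101, Mul(0.88699, I))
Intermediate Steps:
s = 491422 (s = Mul(Rational(1, 5), Add(Add(487664, 1674302), 295144)) = Mul(Rational(1, 5), Add(2161966, 295144)) = Mul(Rational(1, 5), 2457110) = 491422)
Mul(Add(s, -3275652), Pow(Add(Add(737, Mul(-1079, -47)), Pow(Add(-2053931, 1342391), Rational(1, 2))), -1)) = Mul(Add(491422, -3275652), Pow(Add(Add(737, Mul(-1079, -47)), Pow(Add(-2053931, 1342391), Rational(1, 2))), -1)) = Mul(-2784230, Pow(Add(Add(737, 50713), Pow(-711540, Rational(1, 2))), -1)) = Mul(-2784230, Pow(Add(51450, Mul(6, I, Pow(19765, Rational(1, 2)))), -1))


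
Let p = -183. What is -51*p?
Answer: 9333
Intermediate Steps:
-51*p = -51*(-183) = 9333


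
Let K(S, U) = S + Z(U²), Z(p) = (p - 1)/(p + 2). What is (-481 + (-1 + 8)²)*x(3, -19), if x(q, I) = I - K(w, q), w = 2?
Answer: 103248/11 ≈ 9386.2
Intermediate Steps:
Z(p) = (-1 + p)/(2 + p)
K(S, U) = S + (-1 + U²)/(2 + U²)
x(q, I) = I - (3 + 3*q²)/(2 + q²) (x(q, I) = I - (-1 + q² + 2*(2 + q²))/(2 + q²) = I - (-1 + q² + (4 + 2*q²))/(2 + q²) = I - (3 + 3*q²)/(2 + q²))
(-481 + (-1 + 8)²)*x(3, -19) = (-481 + (-1 + 8)²)*((1 - 1*3² + (-2 - 19)*(2 + 3²))/(2 + 3²)) = (-481 + 7²)*((1 - 1*9 - 21*(2 + 9))/(2 + 9)) = (-481 + 49)*((1 - 9 - 21*11)/11) = -432*(1 - 9 - 231)/11 = -432*(-239)/11 = -432*(-239/11) = 103248/11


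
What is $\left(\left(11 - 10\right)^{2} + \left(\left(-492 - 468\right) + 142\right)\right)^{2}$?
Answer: $667489$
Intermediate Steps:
$\left(\left(11 - 10\right)^{2} + \left(\left(-492 - 468\right) + 142\right)\right)^{2} = \left(1^{2} + \left(-960 + 142\right)\right)^{2} = \left(1 - 818\right)^{2} = \left(-817\right)^{2} = 667489$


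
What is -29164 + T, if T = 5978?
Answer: -23186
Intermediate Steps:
-29164 + T = -29164 + 5978 = -23186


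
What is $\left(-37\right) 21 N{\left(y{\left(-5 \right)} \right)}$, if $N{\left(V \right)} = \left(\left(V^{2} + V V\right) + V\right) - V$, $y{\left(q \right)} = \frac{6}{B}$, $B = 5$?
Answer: $- \frac{55944}{25} \approx -2237.8$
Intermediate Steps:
$y{\left(q \right)} = \frac{6}{5}$
$N{\left(V \right)} = 2 V^{2}$ ($N{\left(V \right)} = \left(\left(V^{2} + V^{2}\right) + V\right) - V = \left(2 V^{2} + V\right) - V = \left(V + 2 V^{2}\right) - V = 2 V^{2}$)
$\left(-37\right) 21 N{\left(y{\left(-5 \right)} \right)} = \left(-37\right) 21 \cdot 2 \left(\frac{6}{5}\right)^{2} = - 777 \cdot 2 \cdot \frac{36}{25} = \left(-777\right) \frac{72}{25} = - \frac{55944}{25}$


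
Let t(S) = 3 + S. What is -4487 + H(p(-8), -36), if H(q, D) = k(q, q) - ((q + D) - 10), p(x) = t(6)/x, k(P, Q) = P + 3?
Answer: -4438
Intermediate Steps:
k(P, Q) = 3 + P
p(x) = 9/x (p(x) = (3 + 6)/x = 9/x)
H(q, D) = 13 - D (H(q, D) = (3 + q) - ((q + D) - 10) = (3 + q) - ((D + q) - 10) = (3 + q) - (-10 + D + q) = (3 + q) + (10 - D - q) = 13 - D)
-4487 + H(p(-8), -36) = -4487 + (13 - 1*(-36)) = -4487 + (13 + 36) = -4487 + 49 = -4438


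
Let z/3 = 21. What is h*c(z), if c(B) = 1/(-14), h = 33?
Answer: -33/14 ≈ -2.3571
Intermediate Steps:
z = 63 (z = 3*21 = 63)
c(B) = -1/14
h*c(z) = 33*(-1/14) = -33/14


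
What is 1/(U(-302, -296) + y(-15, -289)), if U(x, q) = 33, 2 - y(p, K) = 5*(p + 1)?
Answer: 1/105 ≈ 0.0095238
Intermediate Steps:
y(p, K) = -3 - 5*p (y(p, K) = 2 - 5*(p + 1) = 2 - 5*(1 + p) = 2 - (5 + 5*p) = 2 + (-5 - 5*p) = -3 - 5*p)
1/(U(-302, -296) + y(-15, -289)) = 1/(33 + (-3 - 5*(-15))) = 1/(33 + (-3 + 75)) = 1/(33 + 72) = 1/105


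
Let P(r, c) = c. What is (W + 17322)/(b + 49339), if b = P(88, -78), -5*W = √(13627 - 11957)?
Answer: 17322/49261 - √1670/246305 ≈ 0.35147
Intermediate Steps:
W = -√1670/5 (W = -√(13627 - 11957)/5 = -√1670/5 ≈ -8.1731)
b = -78
(W + 17322)/(b + 49339) = (-√1670/5 + 17322)/(-78 + 49339) = (17322 - √1670/5)/49261 = (17322 - √1670/5)*(1/49261) = 17322/49261 - √1670/246305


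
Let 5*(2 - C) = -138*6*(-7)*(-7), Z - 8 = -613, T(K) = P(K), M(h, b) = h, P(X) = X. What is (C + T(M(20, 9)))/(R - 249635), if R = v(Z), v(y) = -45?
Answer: -20341/624200 ≈ -0.032587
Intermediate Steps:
T(K) = K
Z = -605 (Z = 8 - 613 = -605)
C = 40582/5 (C = 2 - (-138)*(6*(-7))*(-7)/5 = 2 - (-138)*(-42*(-7))/5 = 2 - (-138)*294/5 = 2 - ⅕*(-40572) = 2 + 40572/5 = 40582/5 ≈ 8116.4)
R = -45
(C + T(M(20, 9)))/(R - 249635) = (40582/5 + 20)/(-45 - 249635) = (40682/5)/(-249680) = (40682/5)*(-1/249680) = -20341/624200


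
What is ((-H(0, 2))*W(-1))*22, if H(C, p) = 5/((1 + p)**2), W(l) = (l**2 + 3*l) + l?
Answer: 110/3 ≈ 36.667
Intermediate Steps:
W(l) = l**2 + 4*l
H(C, p) = 5/(1 + p)**2
((-H(0, 2))*W(-1))*22 = ((-5/(1 + 2)**2)*(-(4 - 1)))*22 = ((-5/3**2)*(-1*3))*22 = (-5/9*(-3))*22 = (-1*5/9*(-3))*22 = -5/9*(-3)*22 = (5/3)*22 = 110/3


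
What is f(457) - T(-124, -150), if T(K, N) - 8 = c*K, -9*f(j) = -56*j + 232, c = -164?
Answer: -157736/9 ≈ -17526.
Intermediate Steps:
f(j) = -232/9 + 56*j/9 (f(j) = -(-56*j + 232)/9 = -(232 - 56*j)/9 = -232/9 + 56*j/9)
T(K, N) = 8 - 164*K
f(457) - T(-124, -150) = (-232/9 + (56/9)*457) - (8 - 164*(-124)) = (-232/9 + 25592/9) - (8 + 20336) = 25360/9 - 1*20344 = 25360/9 - 20344 = -157736/9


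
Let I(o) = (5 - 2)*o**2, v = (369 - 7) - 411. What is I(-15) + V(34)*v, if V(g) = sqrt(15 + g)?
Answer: 332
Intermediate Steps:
v = -49 (v = 362 - 411 = -49)
I(o) = 3*o**2
I(-15) + V(34)*v = 3*(-15)**2 + sqrt(15 + 34)*(-49) = 3*225 + sqrt(49)*(-49) = 675 + 7*(-49) = 675 - 343 = 332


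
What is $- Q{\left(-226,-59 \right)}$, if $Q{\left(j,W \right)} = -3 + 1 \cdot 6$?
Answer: $-3$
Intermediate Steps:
$Q{\left(j,W \right)} = 3$ ($Q{\left(j,W \right)} = -3 + 6 = 3$)
$- Q{\left(-226,-59 \right)} = \left(-1\right) 3 = -3$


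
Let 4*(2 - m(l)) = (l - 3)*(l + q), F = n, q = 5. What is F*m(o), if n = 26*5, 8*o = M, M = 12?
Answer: 4615/8 ≈ 576.88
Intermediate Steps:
o = 3/2 (o = (⅛)*12 = 3/2 ≈ 1.5000)
n = 130
F = 130
m(l) = 2 - (-3 + l)*(5 + l)/4 (m(l) = 2 - (l - 3)*(l + 5)/4 = 2 - (-3 + l)*(5 + l)/4)
F*m(o) = 130*(23/4 - ½*3/2 - (3/2)²/4) = 130*(23/4 - ¾ - ¼*9/4) = 130*(23/4 - ¾ - 9/16) = 130*(71/16) = 4615/8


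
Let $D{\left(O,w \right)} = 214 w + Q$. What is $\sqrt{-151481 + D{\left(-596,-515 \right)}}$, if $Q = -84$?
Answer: $5 i \sqrt{10471} \approx 511.64 i$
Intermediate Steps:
$D{\left(O,w \right)} = -84 + 214 w$ ($D{\left(O,w \right)} = 214 w - 84 = -84 + 214 w$)
$\sqrt{-151481 + D{\left(-596,-515 \right)}} = \sqrt{-151481 + \left(-84 + 214 \left(-515\right)\right)} = \sqrt{-151481 - 110294} = \sqrt{-261775} = 5 i \sqrt{10471}$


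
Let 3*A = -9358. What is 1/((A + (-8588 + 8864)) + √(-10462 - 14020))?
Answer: -12795/36490619 - 9*I*√24482/72981238 ≈ -0.00035064 - 1.9295e-5*I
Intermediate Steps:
A = -9358/3 (A = (⅓)*(-9358) = -9358/3 ≈ -3119.3)
1/((A + (-8588 + 8864)) + √(-10462 - 14020)) = 1/((-9358/3 + (-8588 + 8864)) + √(-10462 - 14020)) = 1/((-9358/3 + 276) + √(-24482)) = 1/(-8530/3 + I*√24482)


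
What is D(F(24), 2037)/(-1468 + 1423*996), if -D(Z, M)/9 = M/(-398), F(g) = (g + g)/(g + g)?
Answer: 18333/563504320 ≈ 3.2534e-5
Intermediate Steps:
F(g) = 1 (F(g) = (2*g)/((2*g)) = (2*g)*(1/(2*g)) = 1)
D(Z, M) = 9*M/398 (D(Z, M) = -9*M/(-398) = -9*M*(-1)/398 = -(-9)*M/398 = 9*M/398)
D(F(24), 2037)/(-1468 + 1423*996) = ((9/398)*2037)/(-1468 + 1423*996) = 18333/(398*(-1468 + 1417308)) = (18333/398)/1415840 = (18333/398)*(1/1415840) = 18333/563504320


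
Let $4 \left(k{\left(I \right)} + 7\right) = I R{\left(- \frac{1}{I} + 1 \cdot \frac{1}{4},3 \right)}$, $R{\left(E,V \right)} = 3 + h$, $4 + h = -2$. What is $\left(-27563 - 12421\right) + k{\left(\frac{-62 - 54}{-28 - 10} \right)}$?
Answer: $- \frac{1519745}{38} \approx -39993.0$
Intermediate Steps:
$h = -6$ ($h = -4 - 2 = -6$)
$R{\left(E,V \right)} = -3$ ($R{\left(E,V \right)} = 3 - 6 = -3$)
$k{\left(I \right)} = -7 - \frac{3 I}{4}$ ($k{\left(I \right)} = -7 + \frac{I \left(-3\right)}{4} = -7 + \frac{\left(-3\right) I}{4} = -7 - \frac{3 I}{4}$)
$\left(-27563 - 12421\right) + k{\left(\frac{-62 - 54}{-28 - 10} \right)} = \left(-27563 - 12421\right) - \left(7 + \frac{3 \frac{-62 - 54}{-28 - 10}}{4}\right) = -39984 - \left(7 + \frac{3 \left(- \frac{116}{-38}\right)}{4}\right) = -39984 - \left(7 + \frac{3 \left(\left(-116\right) \left(- \frac{1}{38}\right)\right)}{4}\right) = -39984 - \frac{353}{38} = - \frac{1519745}{38}$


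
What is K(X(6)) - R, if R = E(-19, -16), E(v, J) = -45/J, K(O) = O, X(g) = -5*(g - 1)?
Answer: -445/16 ≈ -27.813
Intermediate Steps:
X(g) = 5 - 5*g (X(g) = -5*(-1 + g) = 5 - 5*g)
R = 45/16 (R = -45/(-16) = -45*(-1/16) = 45/16 ≈ 2.8125)
K(X(6)) - R = (5 - 5*6) - 1*45/16 = (5 - 30) - 45/16 = -25 - 45/16 = -445/16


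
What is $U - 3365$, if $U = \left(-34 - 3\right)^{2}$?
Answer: $-1996$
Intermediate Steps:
$U = 1369$ ($U = \left(-37\right)^{2} = 1369$)
$U - 3365 = 1369 - 3365 = -1996$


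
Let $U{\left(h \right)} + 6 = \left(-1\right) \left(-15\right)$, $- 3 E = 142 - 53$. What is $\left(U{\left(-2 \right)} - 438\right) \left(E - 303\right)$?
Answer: $142714$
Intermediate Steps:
$E = - \frac{89}{3}$ ($E = - \frac{142 - 53}{3} = \left(- \frac{1}{3}\right) 89 = - \frac{89}{3} \approx -29.667$)
$U{\left(h \right)} = 9$ ($U{\left(h \right)} = -6 - -15 = -6 + 15 = 9$)
$\left(U{\left(-2 \right)} - 438\right) \left(E - 303\right) = \left(9 - 438\right) \left(- \frac{89}{3} - 303\right) = \left(-429\right) \left(- \frac{998}{3}\right) = 142714$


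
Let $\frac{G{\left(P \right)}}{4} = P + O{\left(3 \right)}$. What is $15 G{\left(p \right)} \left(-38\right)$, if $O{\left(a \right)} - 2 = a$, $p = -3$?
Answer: $-4560$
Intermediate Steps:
$O{\left(a \right)} = 2 + a$
$G{\left(P \right)} = 20 + 4 P$ ($G{\left(P \right)} = 4 \left(P + \left(2 + 3\right)\right) = 4 \left(P + 5\right) = 4 \left(5 + P\right) = 20 + 4 P$)
$15 G{\left(p \right)} \left(-38\right) = 15 \left(20 + 4 \left(-3\right)\right) \left(-38\right) = 15 \left(20 - 12\right) \left(-38\right) = 15 \cdot 8 \left(-38\right) = 120 \left(-38\right) = -4560$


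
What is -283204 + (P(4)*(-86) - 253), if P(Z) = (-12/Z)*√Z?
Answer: -282941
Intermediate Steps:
P(Z) = -12/√Z
-283204 + (P(4)*(-86) - 253) = -283204 + (-12/√4*(-86) - 253) = -283204 + (-12*½*(-86) - 253) = -283204 + (-6*(-86) - 253) = -283204 + (516 - 253) = -283204 + 263 = -282941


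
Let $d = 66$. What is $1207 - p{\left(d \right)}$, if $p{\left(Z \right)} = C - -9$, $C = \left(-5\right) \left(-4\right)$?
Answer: $1178$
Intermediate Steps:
$C = 20$
$p{\left(Z \right)} = 29$ ($p{\left(Z \right)} = 20 - -9 = 20 + 9 = 29$)
$1207 - p{\left(d \right)} = 1207 - 29 = 1178$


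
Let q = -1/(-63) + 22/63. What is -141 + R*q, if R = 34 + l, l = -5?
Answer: -8216/63 ≈ -130.41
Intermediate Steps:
R = 29 (R = 34 - 5 = 29)
q = 23/63 (q = -1*(-1/63) + 22*(1/63) = 1/63 + 22/63 = 23/63 ≈ 0.36508)
-141 + R*q = -141 + 29*(23/63) = -141 + 667/63 = -8216/63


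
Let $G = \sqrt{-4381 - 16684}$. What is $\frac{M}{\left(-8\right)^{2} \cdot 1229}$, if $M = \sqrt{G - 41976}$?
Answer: $\frac{\sqrt{-41976 + i \sqrt{21065}}}{78656} \approx 4.5032 \cdot 10^{-6} + 0.0026048 i$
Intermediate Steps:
$G = i \sqrt{21065}$ ($G = \sqrt{-21065} = i \sqrt{21065} \approx 145.14 i$)
$M = \sqrt{-41976 + i \sqrt{21065}}$ ($M = \sqrt{i \sqrt{21065} - 41976} = \sqrt{-41976 + i \sqrt{21065}} \approx 0.3542 + 204.88 i$)
$\frac{M}{\left(-8\right)^{2} \cdot 1229} = \frac{\sqrt{-41976 + i \sqrt{21065}}}{\left(-8\right)^{2} \cdot 1229} = \frac{\sqrt{-41976 + i \sqrt{21065}}}{64 \cdot 1229} = \frac{\sqrt{-41976 + i \sqrt{21065}}}{78656}$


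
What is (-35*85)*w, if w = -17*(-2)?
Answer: -101150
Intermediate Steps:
w = 34
(-35*85)*w = -35*85*34 = -2975*34 = -101150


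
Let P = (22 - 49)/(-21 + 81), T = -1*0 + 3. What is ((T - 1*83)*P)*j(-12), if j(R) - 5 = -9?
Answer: -144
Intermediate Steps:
j(R) = -4 (j(R) = 5 - 9 = -4)
T = 3 (T = 0 + 3 = 3)
P = -9/20 (P = -27/60 = -27*1/60 = -9/20 ≈ -0.45000)
((T - 1*83)*P)*j(-12) = ((3 - 1*83)*(-9/20))*(-4) = ((3 - 83)*(-9/20))*(-4) = -80*(-9/20)*(-4) = 36*(-4) = -144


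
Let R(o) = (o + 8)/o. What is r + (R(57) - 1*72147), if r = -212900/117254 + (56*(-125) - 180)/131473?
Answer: -31697993448203764/439348451547 ≈ -72148.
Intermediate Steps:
R(o) = (8 + o)/o
r = -14416242710/7707867571 (r = -212900*1/117254 + (-7000 - 180)*(1/131473) = -106450/58627 - 7180*1/131473 = -106450/58627 - 7180/131473 = -14416242710/7707867571 ≈ -1.8703)
r + (R(57) - 1*72147) = -14416242710/7707867571 + ((8 + 57)/57 - 1*72147) = -14416242710/7707867571 + ((1/57)*65 - 72147) = -14416242710/7707867571 + (65/57 - 72147) = -14416242710/7707867571 - 4112314/57 = -31697993448203764/439348451547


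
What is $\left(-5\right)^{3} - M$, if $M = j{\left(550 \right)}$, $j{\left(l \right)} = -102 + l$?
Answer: $-573$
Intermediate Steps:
$M = 448$ ($M = -102 + 550 = 448$)
$\left(-5\right)^{3} - M = \left(-5\right)^{3} - 448 = -125 - 448 = -573$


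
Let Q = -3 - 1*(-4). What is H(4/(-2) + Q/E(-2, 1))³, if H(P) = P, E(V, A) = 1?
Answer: -1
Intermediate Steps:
Q = 1 (Q = -3 + 4 = 1)
H(4/(-2) + Q/E(-2, 1))³ = (4/(-2) + 1/1)³ = (4*(-½) + 1*1)³ = (-2 + 1)³ = (-1)³ = -1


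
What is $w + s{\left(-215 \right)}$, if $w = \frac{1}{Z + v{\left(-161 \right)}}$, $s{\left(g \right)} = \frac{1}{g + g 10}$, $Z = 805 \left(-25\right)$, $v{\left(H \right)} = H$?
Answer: $- \frac{22651}{47976390} \approx -0.00047213$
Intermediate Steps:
$Z = -20125$
$s{\left(g \right)} = \frac{1}{11 g}$ ($s{\left(g \right)} = \frac{1}{g + 10 g} = \frac{1}{11 g}$)
$w = - \frac{1}{20286}$ ($w = \frac{1}{-20125 - 161} = \frac{1}{-20286} = - \frac{1}{20286} \approx -4.9295 \cdot 10^{-5}$)
$w + s{\left(-215 \right)} = - \frac{1}{20286} + \frac{1}{11 \left(-215\right)} = - \frac{1}{20286} + \frac{1}{11} \left(- \frac{1}{215}\right) = - \frac{1}{20286} - \frac{1}{2365} = - \frac{22651}{47976390}$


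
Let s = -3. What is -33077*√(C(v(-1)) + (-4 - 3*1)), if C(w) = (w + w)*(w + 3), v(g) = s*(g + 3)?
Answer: -33077*√29 ≈ -1.7813e+5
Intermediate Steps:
v(g) = -9 - 3*g (v(g) = -3*(g + 3) = -3*(3 + g) = -9 - 3*g)
C(w) = 2*w*(3 + w) (C(w) = (2*w)*(3 + w) = 2*w*(3 + w))
-33077*√(C(v(-1)) + (-4 - 3*1)) = -33077*√(2*(-9 - 3*(-1))*(3 + (-9 - 3*(-1))) + (-4 - 3*1)) = -33077*√(2*(-9 + 3)*(3 + (-9 + 3)) + (-4 - 3)) = -33077*√(2*(-6)*(3 - 6) - 7) = -33077*√(2*(-6)*(-3) - 7) = -33077*√(36 - 7) = -33077*√29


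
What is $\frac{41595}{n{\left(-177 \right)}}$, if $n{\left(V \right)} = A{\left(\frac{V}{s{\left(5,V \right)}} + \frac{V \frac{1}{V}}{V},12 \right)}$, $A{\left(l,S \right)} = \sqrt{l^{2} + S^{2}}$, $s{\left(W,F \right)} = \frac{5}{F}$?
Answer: $\frac{36811575 \sqrt{1921854147274}}{7687416589096} \approx 6.6384$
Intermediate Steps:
$A{\left(l,S \right)} = \sqrt{S^{2} + l^{2}}$
$n{\left(V \right)} = \sqrt{144 + \left(\frac{1}{V} + \frac{V^{2}}{5}\right)^{2}}$ ($n{\left(V \right)} = \sqrt{12^{2} + \left(\frac{V}{5 \frac{1}{V}} + \frac{V \frac{1}{V}}{V}\right)^{2}} = \sqrt{144 + \left(V \frac{V}{5} + 1 \frac{1}{V}\right)^{2}} = \sqrt{144 + \left(\frac{V^{2}}{5} + \frac{1}{V}\right)^{2}} = \sqrt{144 + \left(\frac{1}{V} + \frac{V^{2}}{5}\right)^{2}}$)
$\frac{41595}{n{\left(-177 \right)}} = \frac{41595}{\frac{1}{5} \sqrt{3600 + \left(-177\right)^{4} + 10 \left(-177\right) + \frac{25}{31329}}} = \frac{41595}{\frac{1}{5} \sqrt{3600 + 981506241 - 1770 + 25 \cdot \frac{1}{31329}}} = \frac{41595}{\frac{1}{5} \sqrt{3600 + 981506241 - 1770 + \frac{25}{31329}}} = \frac{41595}{\frac{1}{5} \sqrt{\frac{30749666356384}{31329}}} = \frac{41595}{\frac{1}{5} \frac{4 \sqrt{1921854147274}}{177}} = \frac{41595}{\frac{4}{885} \sqrt{1921854147274}} = 41595 \frac{885 \sqrt{1921854147274}}{7687416589096} = \frac{36811575 \sqrt{1921854147274}}{7687416589096}$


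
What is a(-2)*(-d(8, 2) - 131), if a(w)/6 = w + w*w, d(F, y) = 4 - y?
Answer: -1596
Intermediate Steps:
a(w) = 6*w + 6*w² (a(w) = 6*(w + w*w) = 6*(w + w²) = 6*w + 6*w²)
a(-2)*(-d(8, 2) - 131) = (6*(-2)*(1 - 2))*(-(4 - 1*2) - 131) = (6*(-2)*(-1))*(-(4 - 2) - 131) = 12*(-1*2 - 131) = 12*(-2 - 131) = 12*(-133) = -1596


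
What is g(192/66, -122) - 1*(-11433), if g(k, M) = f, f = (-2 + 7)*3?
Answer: 11448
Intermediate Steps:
f = 15 (f = 5*3 = 15)
g(k, M) = 15
g(192/66, -122) - 1*(-11433) = 15 - 1*(-11433) = 15 + 11433 = 11448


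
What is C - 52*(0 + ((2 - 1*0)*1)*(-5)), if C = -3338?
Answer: -2818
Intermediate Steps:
C - 52*(0 + ((2 - 1*0)*1)*(-5)) = -3338 - 52*(0 + ((2 - 1*0)*1)*(-5)) = -3338 - 52*(0 + ((2 + 0)*1)*(-5)) = -3338 - 52*(0 + (2*1)*(-5)) = -3338 - 52*(0 + 2*(-5)) = -3338 - 52*(0 - 10) = -3338 - 52*(-10) = -3338 + 520 = -2818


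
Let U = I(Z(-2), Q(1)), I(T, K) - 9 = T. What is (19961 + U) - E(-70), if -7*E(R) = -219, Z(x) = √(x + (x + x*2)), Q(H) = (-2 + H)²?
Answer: 139571/7 + 2*I*√2 ≈ 19939.0 + 2.8284*I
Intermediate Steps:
Z(x) = 2*√x (Z(x) = √(x + (x + 2*x)) = √(x + 3*x) = √(4*x) = 2*√x)
I(T, K) = 9 + T
U = 9 + 2*I*√2 (U = 9 + 2*√(-2) = 9 + 2*(I*√2) = 9 + 2*I*√2 ≈ 9.0 + 2.8284*I)
E(R) = 219/7 (E(R) = -⅐*(-219) = 219/7)
(19961 + U) - E(-70) = (19961 + (9 + 2*I*√2)) - 1*219/7 = (19970 + 2*I*√2) - 219/7 = 139571/7 + 2*I*√2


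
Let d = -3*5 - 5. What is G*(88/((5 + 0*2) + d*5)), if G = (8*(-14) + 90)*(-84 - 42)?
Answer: -243936/95 ≈ -2567.7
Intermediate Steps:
d = -20 (d = -15 - 5 = -20)
G = 2772 (G = (-112 + 90)*(-126) = -22*(-126) = 2772)
G*(88/((5 + 0*2) + d*5)) = 2772*(88/((5 + 0*2) - 20*5)) = 2772*(88/((5 + 0) - 100)) = 2772*(88/(5 - 100)) = 2772*(88/(-95)) = 2772*(88*(-1/95)) = 2772*(-88/95) = -243936/95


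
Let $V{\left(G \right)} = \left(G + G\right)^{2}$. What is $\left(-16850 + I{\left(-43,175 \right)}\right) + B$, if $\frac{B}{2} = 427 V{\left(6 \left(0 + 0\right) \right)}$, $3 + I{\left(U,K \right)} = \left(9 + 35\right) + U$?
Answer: $-16852$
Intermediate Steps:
$I{\left(U,K \right)} = 41 + U$ ($I{\left(U,K \right)} = -3 + \left(\left(9 + 35\right) + U\right) = -3 + \left(44 + U\right) = 41 + U$)
$V{\left(G \right)} = 4 G^{2}$ ($V{\left(G \right)} = \left(2 G\right)^{2} = 4 G^{2}$)
$B = 0$ ($B = 2 \cdot 427 \cdot 4 \left(6 \left(0 + 0\right)\right)^{2} = 2 \cdot 427 \cdot 4 \left(6 \cdot 0\right)^{2} = 2 \cdot 427 \cdot 4 \cdot 0^{2} = 2 \cdot 427 \cdot 4 \cdot 0 = 2 \cdot 427 \cdot 0 = 2 \cdot 0 = 0$)
$\left(-16850 + I{\left(-43,175 \right)}\right) + B = \left(-16850 + \left(41 - 43\right)\right) + 0 = \left(-16850 - 2\right) + 0 = -16852 + 0 = -16852$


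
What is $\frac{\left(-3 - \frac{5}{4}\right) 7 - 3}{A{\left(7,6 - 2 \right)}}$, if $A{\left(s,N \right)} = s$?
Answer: $- \frac{131}{28} \approx -4.6786$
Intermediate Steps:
$\frac{\left(-3 - \frac{5}{4}\right) 7 - 3}{A{\left(7,6 - 2 \right)}} = \frac{\left(-3 - \frac{5}{4}\right) 7 - 3}{7} = \left(\left(-3 - \frac{5}{4}\right) 7 - 3\right) \frac{1}{7} = \left(\left(- \frac{17}{4}\right) 7 - 3\right) \frac{1}{7} = \left(- \frac{119}{4} - 3\right) \frac{1}{7} = \left(- \frac{131}{4}\right) \frac{1}{7} = - \frac{131}{28}$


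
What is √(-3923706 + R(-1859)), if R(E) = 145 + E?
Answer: 2*I*√981355 ≈ 1981.3*I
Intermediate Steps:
√(-3923706 + R(-1859)) = √(-3923706 + (145 - 1859)) = √(-3923706 - 1714) = √(-3925420) = 2*I*√981355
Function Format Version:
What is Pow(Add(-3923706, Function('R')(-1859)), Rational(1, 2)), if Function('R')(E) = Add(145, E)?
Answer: Mul(2, I, Pow(981355, Rational(1, 2))) ≈ Mul(1981.3, I)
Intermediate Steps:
Pow(Add(-3923706, Function('R')(-1859)), Rational(1, 2)) = Pow(Add(-3923706, Add(145, -1859)), Rational(1, 2)) = Pow(Add(-3923706, -1714), Rational(1, 2)) = Pow(-3925420, Rational(1, 2)) = Mul(2, I, Pow(981355, Rational(1, 2)))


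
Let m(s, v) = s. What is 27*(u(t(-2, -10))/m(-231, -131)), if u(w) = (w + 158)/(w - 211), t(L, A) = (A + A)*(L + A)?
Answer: -3582/2233 ≈ -1.6041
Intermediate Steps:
t(L, A) = 2*A*(A + L) (t(L, A) = (2*A)*(A + L) = 2*A*(A + L))
u(w) = (158 + w)/(-211 + w)
27*(u(t(-2, -10))/m(-231, -131)) = 27*(((158 + 2*(-10)*(-10 - 2))/(-211 + 2*(-10)*(-10 - 2)))/(-231)) = 27*(((158 + 2*(-10)*(-12))/(-211 + 2*(-10)*(-12)))*(-1/231)) = 27*(((158 + 240)/(-211 + 240))*(-1/231)) = 27*((398/29)*(-1/231)) = 27*(-398/6699) = -3582/2233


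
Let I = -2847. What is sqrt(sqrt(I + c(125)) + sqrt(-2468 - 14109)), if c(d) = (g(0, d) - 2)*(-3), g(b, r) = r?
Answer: sqrt(I)*sqrt(4*sqrt(201) + 11*sqrt(137)) ≈ 9.6297 + 9.6297*I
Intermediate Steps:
c(d) = 6 - 3*d (c(d) = (d - 2)*(-3) = (-2 + d)*(-3) = 6 - 3*d)
sqrt(sqrt(I + c(125)) + sqrt(-2468 - 14109)) = sqrt(sqrt(-2847 + (6 - 3*125)) + sqrt(-2468 - 14109)) = sqrt(sqrt(-2847 + (6 - 375)) + sqrt(-16577)) = sqrt(sqrt(-2847 - 369) + 11*I*sqrt(137)) = sqrt(sqrt(-3216) + 11*I*sqrt(137)) = sqrt(4*I*sqrt(201) + 11*I*sqrt(137))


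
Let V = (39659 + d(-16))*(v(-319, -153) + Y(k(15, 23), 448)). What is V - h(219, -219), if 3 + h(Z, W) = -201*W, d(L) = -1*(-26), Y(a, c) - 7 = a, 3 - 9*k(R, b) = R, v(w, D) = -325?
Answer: -38150278/3 ≈ -1.2717e+7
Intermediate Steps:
k(R, b) = 1/3 - R/9
Y(a, c) = 7 + a
d(L) = 26
h(Z, W) = -3 - 201*W
V = -38018230/3 (V = (39659 + 26)*(-325 + (7 + (1/3 - 1/9*15))) = 39685*(-325 + (7 + (1/3 - 5/3))) = 39685*(-325 + (7 - 4/3)) = 39685*(-325 + 17/3) = 39685*(-958/3) = -38018230/3 ≈ -1.2673e+7)
V - h(219, -219) = -38018230/3 - (-3 - 201*(-219)) = -38018230/3 - (-3 + 44019) = -38018230/3 - 1*44016 = -38018230/3 - 44016 = -38150278/3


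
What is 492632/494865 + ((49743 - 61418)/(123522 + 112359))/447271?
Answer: 274994790887713/276241316683035 ≈ 0.99549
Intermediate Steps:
492632/494865 + ((49743 - 61418)/(123522 + 112359))/447271 = 492632*(1/494865) - 11675/235881*(1/447271) = 70376/70695 - 11675*1/235881*(1/447271) = 70376/70695 - 11675/235881*1/447271 = 70376/70695 - 11675/105502730751 = 274994790887713/276241316683035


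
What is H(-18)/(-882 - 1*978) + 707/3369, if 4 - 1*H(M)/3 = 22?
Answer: 249491/1044390 ≈ 0.23889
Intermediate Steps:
H(M) = -54 (H(M) = 12 - 3*22 = 12 - 66 = -54)
H(-18)/(-882 - 1*978) + 707/3369 = -54/(-882 - 1*978) + 707/3369 = -54/(-882 - 978) + 707*(1/3369) = -54/(-1860) + 707/3369 = -54*(-1/1860) + 707/3369 = 9/310 + 707/3369 = 249491/1044390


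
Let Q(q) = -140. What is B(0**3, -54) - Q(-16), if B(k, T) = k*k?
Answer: 140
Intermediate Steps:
B(k, T) = k**2
B(0**3, -54) - Q(-16) = (0**3)**2 - 1*(-140) = 0**2 + 140 = 0 + 140 = 140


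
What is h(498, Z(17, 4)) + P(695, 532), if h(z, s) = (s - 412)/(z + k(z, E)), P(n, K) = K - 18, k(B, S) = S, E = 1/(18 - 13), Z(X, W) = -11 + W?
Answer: 1278279/2491 ≈ 513.16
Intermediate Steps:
E = ⅕ (E = 1/5 = ⅕ ≈ 0.20000)
P(n, K) = -18 + K
h(z, s) = (-412 + s)/(⅕ + z) (h(z, s) = (s - 412)/(z + ⅕) = (-412 + s)/(⅕ + z))
h(498, Z(17, 4)) + P(695, 532) = 5*(-412 + (-11 + 4))/(1 + 5*498) + (-18 + 532) = 5*(-412 - 7)/(1 + 2490) + 514 = 5*(-419)/2491 + 514 = 5*(1/2491)*(-419) + 514 = -2095/2491 + 514 = 1278279/2491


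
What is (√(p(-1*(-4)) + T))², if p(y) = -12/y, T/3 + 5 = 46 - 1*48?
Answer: -24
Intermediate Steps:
T = -21 (T = -15 + 3*(46 - 1*48) = -15 + 3*(46 - 48) = -15 + 3*(-2) = -15 - 6 = -21)
(√(p(-1*(-4)) + T))² = (√(-12/((-1*(-4))) - 21))² = (√(-12/4 - 21))² = (√(-12*¼ - 21))² = (√(-3 - 21))² = (√(-24))² = (2*I*√6)² = -24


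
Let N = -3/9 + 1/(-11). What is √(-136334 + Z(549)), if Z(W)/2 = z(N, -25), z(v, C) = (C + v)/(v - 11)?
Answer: 4*I*√1211023905/377 ≈ 369.23*I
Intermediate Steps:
N = -14/33 (N = -3*⅑ + 1*(-1/11) = -⅓ - 1/11 = -14/33 ≈ -0.42424)
z(v, C) = (C + v)/(-11 + v)
Z(W) = 1678/377 (Z(W) = 2*((-25 - 14/33)/(-11 - 14/33)) = 2*(-839/33/(-377/33)) = 2*(-33/377*(-839/33)) = 2*(839/377) = 1678/377)
√(-136334 + Z(549)) = √(-136334 + 1678/377) = √(-51396240/377) = 4*I*√1211023905/377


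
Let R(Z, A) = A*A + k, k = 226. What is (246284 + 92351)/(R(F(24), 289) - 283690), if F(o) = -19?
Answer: -338635/199943 ≈ -1.6937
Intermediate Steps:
R(Z, A) = 226 + A² (R(Z, A) = A*A + 226 = A² + 226 = 226 + A²)
(246284 + 92351)/(R(F(24), 289) - 283690) = (246284 + 92351)/((226 + 289²) - 283690) = 338635/((226 + 83521) - 283690) = 338635/(83747 - 283690) = 338635/(-199943) = 338635*(-1/199943) = -338635/199943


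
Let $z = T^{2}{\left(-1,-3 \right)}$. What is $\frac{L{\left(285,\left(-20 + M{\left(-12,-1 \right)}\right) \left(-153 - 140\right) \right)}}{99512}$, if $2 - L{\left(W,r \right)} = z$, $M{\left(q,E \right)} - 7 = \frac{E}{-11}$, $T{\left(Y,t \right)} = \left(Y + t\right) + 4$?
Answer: $\frac{1}{49756} \approx 2.0098 \cdot 10^{-5}$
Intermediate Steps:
$T{\left(Y,t \right)} = 4 + Y + t$
$M{\left(q,E \right)} = 7 - \frac{E}{11}$ ($M{\left(q,E \right)} = 7 + \frac{E}{-11} = 7 + E \left(- \frac{1}{11}\right) = 7 - \frac{E}{11}$)
$z = 0$ ($z = \left(4 - 1 - 3\right)^{2} = 0^{2} = 0$)
$L{\left(W,r \right)} = 2$ ($L{\left(W,r \right)} = 2 - 0 = 2 + 0 = 2$)
$\frac{L{\left(285,\left(-20 + M{\left(-12,-1 \right)}\right) \left(-153 - 140\right) \right)}}{99512} = \frac{2}{99512} = 2 \cdot \frac{1}{99512} = \frac{1}{49756}$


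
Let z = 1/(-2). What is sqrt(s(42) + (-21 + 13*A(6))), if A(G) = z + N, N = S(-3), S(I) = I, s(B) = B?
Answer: 7*I*sqrt(2)/2 ≈ 4.9497*I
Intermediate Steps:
z = -1/2 ≈ -0.50000
N = -3
A(G) = -7/2 (A(G) = -1/2 - 3 = -7/2)
sqrt(s(42) + (-21 + 13*A(6))) = sqrt(42 + (-21 + 13*(-7/2))) = sqrt(42 + (-21 - 91/2)) = sqrt(42 - 133/2) = sqrt(-49/2) = 7*I*sqrt(2)/2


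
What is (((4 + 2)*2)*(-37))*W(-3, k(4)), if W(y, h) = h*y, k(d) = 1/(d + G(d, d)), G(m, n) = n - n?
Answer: 333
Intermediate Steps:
G(m, n) = 0
k(d) = 1/d (k(d) = 1/(d + 0) = 1/d)
(((4 + 2)*2)*(-37))*W(-3, k(4)) = (((4 + 2)*2)*(-37))*(-3/4) = ((6*2)*(-37))*((1/4)*(-3)) = (12*(-37))*(-3/4) = -444*(-3/4) = 333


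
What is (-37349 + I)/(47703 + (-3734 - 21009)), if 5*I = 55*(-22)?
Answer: -37591/22960 ≈ -1.6372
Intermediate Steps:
I = -242 (I = (55*(-22))/5 = (1/5)*(-1210) = -242)
(-37349 + I)/(47703 + (-3734 - 21009)) = (-37349 - 242)/(47703 + (-3734 - 21009)) = -37591/(47703 - 24743) = -37591/22960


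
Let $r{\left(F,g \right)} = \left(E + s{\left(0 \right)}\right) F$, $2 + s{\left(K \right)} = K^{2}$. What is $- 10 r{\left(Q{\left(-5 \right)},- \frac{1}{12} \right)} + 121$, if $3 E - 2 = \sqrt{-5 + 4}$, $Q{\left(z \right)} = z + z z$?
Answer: $\frac{1163}{3} - \frac{200 i}{3} \approx 387.67 - 66.667 i$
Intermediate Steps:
$Q{\left(z \right)} = z + z^{2}$
$s{\left(K \right)} = -2 + K^{2}$
$E = \frac{2}{3} + \frac{i}{3}$ ($E = \frac{2}{3} + \frac{\sqrt{-5 + 4}}{3} = \frac{2}{3} + \frac{\sqrt{-1}}{3} = \frac{2}{3} + \frac{i}{3} \approx 0.66667 + 0.33333 i$)
$r{\left(F,g \right)} = F \left(- \frac{4}{3} + \frac{i}{3}\right)$ ($r{\left(F,g \right)} = \left(\left(\frac{2}{3} + \frac{i}{3}\right) - \left(2 - 0^{2}\right)\right) F = \left(\left(\frac{2}{3} + \frac{i}{3}\right) + \left(-2 + 0\right)\right) F = \left(\left(\frac{2}{3} + \frac{i}{3}\right) - 2\right) F = \left(- \frac{4}{3} + \frac{i}{3}\right) F = F \left(- \frac{4}{3} + \frac{i}{3}\right)$)
$- 10 r{\left(Q{\left(-5 \right)},- \frac{1}{12} \right)} + 121 = - 10 \frac{- 5 \left(1 - 5\right) \left(-4 + i\right)}{3} + 121 = - 10 \frac{\left(-5\right) \left(-4\right) \left(-4 + i\right)}{3} + 121 = - 10 \cdot \frac{1}{3} \cdot 20 \left(-4 + i\right) + 121 = - 10 \left(- \frac{80}{3} + \frac{20 i}{3}\right) + 121 = \left(\frac{800}{3} - \frac{200 i}{3}\right) + 121 = \frac{1163}{3} - \frac{200 i}{3}$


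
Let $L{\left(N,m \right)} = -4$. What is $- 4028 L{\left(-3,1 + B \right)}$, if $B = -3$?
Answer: $16112$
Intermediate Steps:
$- 4028 L{\left(-3,1 + B \right)} = \left(-4028\right) \left(-4\right) = 16112$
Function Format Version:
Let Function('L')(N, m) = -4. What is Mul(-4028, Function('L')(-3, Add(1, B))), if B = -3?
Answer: 16112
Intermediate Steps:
Mul(-4028, Function('L')(-3, Add(1, B))) = Mul(-4028, -4) = 16112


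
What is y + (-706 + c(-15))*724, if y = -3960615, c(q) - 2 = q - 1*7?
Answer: -4486239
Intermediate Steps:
c(q) = -5 + q (c(q) = 2 + (q - 1*7) = 2 + (q - 7) = 2 + (-7 + q) = -5 + q)
y + (-706 + c(-15))*724 = -3960615 + (-706 + (-5 - 15))*724 = -3960615 + (-706 - 20)*724 = -3960615 - 726*724 = -3960615 - 525624 = -4486239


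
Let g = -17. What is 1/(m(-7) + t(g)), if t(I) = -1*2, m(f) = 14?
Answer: 1/12 ≈ 0.083333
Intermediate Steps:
t(I) = -2
1/(m(-7) + t(g)) = 1/(14 - 2) = 1/12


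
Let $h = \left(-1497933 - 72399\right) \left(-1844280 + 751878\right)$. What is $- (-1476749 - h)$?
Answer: $1715435294213$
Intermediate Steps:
$h = 1715433817464$ ($h = \left(-1570332\right) \left(-1092402\right) = 1715433817464$)
$- (-1476749 - h) = - (-1476749 - 1715433817464) = \left(-1\right) \left(-1715435294213\right) = 1715435294213$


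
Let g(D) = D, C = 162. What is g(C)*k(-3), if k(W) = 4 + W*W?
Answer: 2106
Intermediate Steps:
k(W) = 4 + W²
g(C)*k(-3) = 162*(4 + (-3)²) = 162*(4 + 9) = 162*13 = 2106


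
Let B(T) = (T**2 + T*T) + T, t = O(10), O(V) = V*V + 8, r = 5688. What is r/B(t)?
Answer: 158/651 ≈ 0.24270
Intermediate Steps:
O(V) = 8 + V**2 (O(V) = V**2 + 8 = 8 + V**2)
t = 108 (t = 8 + 10**2 = 8 + 100 = 108)
B(T) = T + 2*T**2 (B(T) = (T**2 + T**2) + T = 2*T**2 + T = T + 2*T**2)
r/B(t) = 5688/((108*(1 + 2*108))) = 5688/((108*(1 + 216))) = 5688/((108*217)) = 5688/23436 = 5688*(1/23436) = 158/651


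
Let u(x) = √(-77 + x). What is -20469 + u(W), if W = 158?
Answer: -20460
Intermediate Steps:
-20469 + u(W) = -20469 + √(-77 + 158) = -20469 + √81 = -20469 + 9 = -20460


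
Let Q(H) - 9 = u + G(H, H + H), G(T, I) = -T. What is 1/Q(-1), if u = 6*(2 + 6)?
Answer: 1/58 ≈ 0.017241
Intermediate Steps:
u = 48 (u = 6*8 = 48)
Q(H) = 57 - H (Q(H) = 9 + (48 - H) = 57 - H)
1/Q(-1) = 1/(57 - 1*(-1)) = 1/(57 + 1) = 1/58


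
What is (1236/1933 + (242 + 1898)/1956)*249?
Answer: 136000397/315079 ≈ 431.64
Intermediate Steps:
(1236/1933 + (242 + 1898)/1956)*249 = (1236*(1/1933) + 2140*(1/1956))*249 = (1236/1933 + 535/489)*249 = (1638559/945237)*249 = 136000397/315079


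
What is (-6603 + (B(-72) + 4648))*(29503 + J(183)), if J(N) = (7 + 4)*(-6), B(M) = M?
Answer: -59668799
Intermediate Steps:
J(N) = -66 (J(N) = 11*(-6) = -66)
(-6603 + (B(-72) + 4648))*(29503 + J(183)) = (-6603 + (-72 + 4648))*(29503 - 66) = (-6603 + 4576)*29437 = -2027*29437 = -59668799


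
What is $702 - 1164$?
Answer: $-462$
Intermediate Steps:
$702 - 1164 = -462$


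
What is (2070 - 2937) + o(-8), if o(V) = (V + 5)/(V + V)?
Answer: -13869/16 ≈ -866.81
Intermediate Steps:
o(V) = (5 + V)/(2*V) (o(V) = (5 + V)/((2*V)) = (5 + V)*(1/(2*V)) = (5 + V)/(2*V))
(2070 - 2937) + o(-8) = (2070 - 2937) + (½)*(5 - 8)/(-8) = -867 + (½)*(-⅛)*(-3) = -867 + 3/16 = -13869/16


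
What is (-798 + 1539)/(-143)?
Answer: -57/11 ≈ -5.1818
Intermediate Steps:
(-798 + 1539)/(-143) = -1/143*741 = -57/11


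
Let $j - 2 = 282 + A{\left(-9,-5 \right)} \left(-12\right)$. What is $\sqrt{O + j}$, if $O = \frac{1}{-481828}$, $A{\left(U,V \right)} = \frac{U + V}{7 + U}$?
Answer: $\frac{\sqrt{11607910958743}}{240914} \approx 14.142$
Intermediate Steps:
$A{\left(U,V \right)} = \frac{U + V}{7 + U}$
$O = - \frac{1}{481828} \approx -2.0754 \cdot 10^{-6}$
$j = 200$ ($j = 2 + \left(282 + \frac{-9 - 5}{7 - 9} \left(-12\right)\right) = 2 + \left(282 + \frac{1}{-2} \left(-14\right) \left(-12\right)\right) = 2 + \left(282 + \left(- \frac{1}{2}\right) \left(-14\right) \left(-12\right)\right) = 2 + \left(282 + 7 \left(-12\right)\right) = 2 + \left(282 - 84\right) = 2 + 198 = 200$)
$\sqrt{O + j} = \sqrt{- \frac{1}{481828} + 200} = \sqrt{\frac{96365599}{481828}} = \frac{\sqrt{11607910958743}}{240914}$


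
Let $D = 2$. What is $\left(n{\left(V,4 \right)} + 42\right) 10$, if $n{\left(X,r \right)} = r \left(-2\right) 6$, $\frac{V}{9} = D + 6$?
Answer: $-60$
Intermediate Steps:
$V = 72$ ($V = 9 \left(2 + 6\right) = 9 \cdot 8 = 72$)
$n{\left(X,r \right)} = - 12 r$ ($n{\left(X,r \right)} = - 2 r 6 = - 12 r$)
$\left(n{\left(V,4 \right)} + 42\right) 10 = \left(\left(-12\right) 4 + 42\right) 10 = \left(-48 + 42\right) 10 = \left(-6\right) 10 = -60$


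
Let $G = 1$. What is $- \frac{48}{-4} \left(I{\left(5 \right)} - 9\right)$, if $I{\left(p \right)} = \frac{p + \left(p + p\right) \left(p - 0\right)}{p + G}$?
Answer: $2$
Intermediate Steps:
$I{\left(p \right)} = \frac{p + 2 p^{2}}{1 + p}$ ($I{\left(p \right)} = \frac{p + \left(p + p\right) \left(p - 0\right)}{p + 1} = \frac{p + 2 p \left(p + \left(5 - 5\right)\right)}{1 + p} = \frac{p + 2 p \left(p + 0\right)}{1 + p} = \frac{p + 2 p p}{1 + p} = \frac{p + 2 p^{2}}{1 + p}$)
$- \frac{48}{-4} \left(I{\left(5 \right)} - 9\right) = - \frac{48}{-4} \left(\frac{5 \left(1 + 2 \cdot 5\right)}{1 + 5} - 9\right) = \left(-48\right) \left(- \frac{1}{4}\right) \left(\frac{5 \left(1 + 10\right)}{6} - 9\right) = 12 \left(5 \cdot \frac{1}{6} \cdot 11 - 9\right) = 12 \left(\frac{55}{6} - 9\right) = 12 \cdot \frac{1}{6} = 2$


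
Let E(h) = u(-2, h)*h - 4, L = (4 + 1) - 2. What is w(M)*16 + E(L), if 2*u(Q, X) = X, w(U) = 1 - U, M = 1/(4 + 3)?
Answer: 199/14 ≈ 14.214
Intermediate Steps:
L = 3 (L = 5 - 2 = 3)
M = 1/7 ≈ 0.14286
u(Q, X) = X/2
E(h) = -4 + h**2/2 (E(h) = (h/2)*h - 4 = h**2/2 - 4 = -4 + h**2/2)
w(M)*16 + E(L) = (1 - 1*1/7)*16 + (-4 + (1/2)*3**2) = (1 - 1/7)*16 + (-4 + (1/2)*9) = (6/7)*16 + (-4 + 9/2) = 96/7 + 1/2 = 199/14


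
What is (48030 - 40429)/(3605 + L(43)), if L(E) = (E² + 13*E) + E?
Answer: 7601/6056 ≈ 1.2551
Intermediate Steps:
L(E) = E² + 14*E
(48030 - 40429)/(3605 + L(43)) = (48030 - 40429)/(3605 + 43*(14 + 43)) = 7601/(3605 + 43*57) = 7601/(3605 + 2451) = 7601/6056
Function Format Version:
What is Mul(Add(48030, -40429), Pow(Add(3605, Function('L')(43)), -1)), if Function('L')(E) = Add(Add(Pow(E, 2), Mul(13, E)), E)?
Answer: Rational(7601, 6056) ≈ 1.2551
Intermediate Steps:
Function('L')(E) = Add(Pow(E, 2), Mul(14, E))
Mul(Add(48030, -40429), Pow(Add(3605, Function('L')(43)), -1)) = Mul(Add(48030, -40429), Pow(Add(3605, Mul(43, Add(14, 43))), -1)) = Mul(7601, Pow(Add(3605, Mul(43, 57)), -1)) = Mul(7601, Pow(Add(3605, 2451), -1)) = Mul(7601, Pow(6056, -1)) = Mul(7601, Rational(1, 6056)) = Rational(7601, 6056)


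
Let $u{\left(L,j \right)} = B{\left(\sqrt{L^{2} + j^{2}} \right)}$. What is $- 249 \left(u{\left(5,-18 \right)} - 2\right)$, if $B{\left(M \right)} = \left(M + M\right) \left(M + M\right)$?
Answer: $-347106$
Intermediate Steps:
$B{\left(M \right)} = 4 M^{2}$ ($B{\left(M \right)} = 2 M 2 M = 4 M^{2}$)
$u{\left(L,j \right)} = 4 L^{2} + 4 j^{2}$ ($u{\left(L,j \right)} = 4 \left(\sqrt{L^{2} + j^{2}}\right)^{2} = 4 \left(L^{2} + j^{2}\right) = 4 L^{2} + 4 j^{2}$)
$- 249 \left(u{\left(5,-18 \right)} - 2\right) = - 249 \left(\left(4 \cdot 5^{2} + 4 \left(-18\right)^{2}\right) - 2\right) = - 249 \left(\left(4 \cdot 25 + 4 \cdot 324\right) - 2\right) = - 249 \left(\left(100 + 1296\right) - 2\right) = - 249 \left(1396 - 2\right) = \left(-249\right) 1394 = -347106$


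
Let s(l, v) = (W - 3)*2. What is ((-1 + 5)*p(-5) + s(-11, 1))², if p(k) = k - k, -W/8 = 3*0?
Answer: 36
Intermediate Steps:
W = 0 (W = -24*0 = -8*0 = 0)
s(l, v) = -6 (s(l, v) = (0 - 3)*2 = -3*2 = -6)
p(k) = 0
((-1 + 5)*p(-5) + s(-11, 1))² = ((-1 + 5)*0 - 6)² = (4*0 - 6)² = (0 - 6)² = (-6)² = 36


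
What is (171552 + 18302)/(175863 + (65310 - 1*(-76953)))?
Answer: 94927/159063 ≈ 0.59679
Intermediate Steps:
(171552 + 18302)/(175863 + (65310 - 1*(-76953))) = 189854/(175863 + (65310 + 76953)) = 189854/(175863 + 142263) = 189854/318126 = 189854*(1/318126) = 94927/159063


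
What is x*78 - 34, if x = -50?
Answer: -3934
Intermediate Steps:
x*78 - 34 = -50*78 - 34 = -3900 - 34 = -3934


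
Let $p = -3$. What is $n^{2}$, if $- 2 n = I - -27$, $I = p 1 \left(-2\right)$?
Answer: $\frac{1089}{4} \approx 272.25$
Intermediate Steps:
$I = 6$ ($I = \left(-3\right) 1 \left(-2\right) = \left(-3\right) \left(-2\right) = 6$)
$n = - \frac{33}{2}$ ($n = - \frac{6 - -27}{2} = - \frac{6 + 27}{2} = \left(- \frac{1}{2}\right) 33 = - \frac{33}{2} \approx -16.5$)
$n^{2} = \left(- \frac{33}{2}\right)^{2} = \frac{1089}{4}$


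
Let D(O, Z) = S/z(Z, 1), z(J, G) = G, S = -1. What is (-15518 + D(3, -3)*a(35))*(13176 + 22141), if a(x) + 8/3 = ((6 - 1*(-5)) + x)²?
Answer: -1868057398/3 ≈ -6.2269e+8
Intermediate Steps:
a(x) = -8/3 + (11 + x)² (a(x) = -8/3 + ((6 - 1*(-5)) + x)² = -8/3 + ((6 + 5) + x)² = -8/3 + (11 + x)²)
D(O, Z) = -1 (D(O, Z) = -1/1 = -1*1 = -1)
(-15518 + D(3, -3)*a(35))*(13176 + 22141) = (-15518 - (-8/3 + (11 + 35)²))*(13176 + 22141) = (-15518 - (-8/3 + 46²))*35317 = (-15518 - (-8/3 + 2116))*35317 = (-15518 - 1*6340/3)*35317 = (-15518 - 6340/3)*35317 = -52894/3*35317 = -1868057398/3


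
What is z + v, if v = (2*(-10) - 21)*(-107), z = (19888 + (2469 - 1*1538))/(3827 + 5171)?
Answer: 39495045/8998 ≈ 4389.3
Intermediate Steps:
z = 20819/8998 (z = (19888 + (2469 - 1538))/8998 = (19888 + 931)*(1/8998) = 20819*(1/8998) = 20819/8998 ≈ 2.3137)
v = 4387 (v = (-20 - 21)*(-107) = -41*(-107) = 4387)
z + v = 20819/8998 + 4387 = 39495045/8998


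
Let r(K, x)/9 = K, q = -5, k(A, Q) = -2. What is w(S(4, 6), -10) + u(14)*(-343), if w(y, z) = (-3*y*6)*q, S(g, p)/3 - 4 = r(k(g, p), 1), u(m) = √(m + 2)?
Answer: -5152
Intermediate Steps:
u(m) = √(2 + m)
r(K, x) = 9*K
S(g, p) = -42 (S(g, p) = 12 + 3*(9*(-2)) = 12 + 3*(-18) = 12 - 54 = -42)
w(y, z) = 90*y (w(y, z) = (-3*y*6)*(-5) = -18*y*(-5) = 90*y)
w(S(4, 6), -10) + u(14)*(-343) = 90*(-42) + √(2 + 14)*(-343) = -3780 + √16*(-343) = -3780 + 4*(-343) = -3780 - 1372 = -5152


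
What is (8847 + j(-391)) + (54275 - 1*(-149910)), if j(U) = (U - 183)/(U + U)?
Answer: 83295799/391 ≈ 2.1303e+5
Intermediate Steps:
j(U) = (-183 + U)/(2*U) (j(U) = (-183 + U)/((2*U)) = (-183 + U)*(1/(2*U)) = (-183 + U)/(2*U))
(8847 + j(-391)) + (54275 - 1*(-149910)) = (8847 + (1/2)*(-183 - 391)/(-391)) + (54275 - 1*(-149910)) = (8847 + (1/2)*(-1/391)*(-574)) + (54275 + 149910) = (8847 + 287/391) + 204185 = 3459464/391 + 204185 = 83295799/391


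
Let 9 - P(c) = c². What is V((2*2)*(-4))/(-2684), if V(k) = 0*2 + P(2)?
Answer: -5/2684 ≈ -0.0018629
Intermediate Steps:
P(c) = 9 - c²
V(k) = 5 (V(k) = 0*2 + (9 - 1*2²) = 0 + (9 - 1*4) = 0 + (9 - 4) = 0 + 5 = 5)
V((2*2)*(-4))/(-2684) = 5/(-2684) = 5*(-1/2684) = -5/2684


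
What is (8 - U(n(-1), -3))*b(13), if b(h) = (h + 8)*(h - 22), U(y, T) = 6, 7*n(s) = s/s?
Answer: -378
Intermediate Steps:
n(s) = 1/7 (n(s) = (s/s)/7 = (1/7)*1 = 1/7)
b(h) = (-22 + h)*(8 + h) (b(h) = (8 + h)*(-22 + h) = (-22 + h)*(8 + h))
(8 - U(n(-1), -3))*b(13) = (8 - 1*6)*(-176 + 13**2 - 14*13) = (8 - 6)*(-176 + 169 - 182) = 2*(-189) = -378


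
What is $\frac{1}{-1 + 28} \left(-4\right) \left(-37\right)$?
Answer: $\frac{148}{27} \approx 5.4815$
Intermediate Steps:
$\frac{1}{-1 + 28} \left(-4\right) \left(-37\right) = \frac{1}{27} \left(-4\right) \left(-37\right) = \left(- \frac{4}{27}\right) \left(-37\right) = \frac{148}{27}$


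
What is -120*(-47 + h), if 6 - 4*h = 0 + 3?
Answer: 5550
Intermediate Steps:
h = ¾ (h = 3/2 - (0 + 3)/4 = 3/2 - ¼*3 = 3/2 - ¾ = ¾ ≈ 0.75000)
-120*(-47 + h) = -120*(-47 + ¾) = -120*(-185/4) = 5550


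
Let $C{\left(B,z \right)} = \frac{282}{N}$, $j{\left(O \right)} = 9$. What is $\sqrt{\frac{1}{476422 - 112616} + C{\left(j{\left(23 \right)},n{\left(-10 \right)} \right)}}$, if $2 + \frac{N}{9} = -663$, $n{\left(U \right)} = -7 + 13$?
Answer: $\frac{i \sqrt{24819048743943930}}{725792970} \approx 0.21706 i$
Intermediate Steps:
$n{\left(U \right)} = 6$
$N = -5985$ ($N = -18 + 9 \left(-663\right) = -18 - 5967 = -5985$)
$C{\left(B,z \right)} = - \frac{94}{1995}$ ($C{\left(B,z \right)} = \frac{282}{-5985} = 282 \left(- \frac{1}{5985}\right) = - \frac{94}{1995}$)
$\sqrt{\frac{1}{476422 - 112616} + C{\left(j{\left(23 \right)},n{\left(-10 \right)} \right)}} = \sqrt{\frac{1}{476422 - 112616} - \frac{94}{1995}} = \sqrt{\frac{1}{363806} - \frac{94}{1995}} = \sqrt{- \frac{34195769}{725792970}} = \frac{i \sqrt{24819048743943930}}{725792970}$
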